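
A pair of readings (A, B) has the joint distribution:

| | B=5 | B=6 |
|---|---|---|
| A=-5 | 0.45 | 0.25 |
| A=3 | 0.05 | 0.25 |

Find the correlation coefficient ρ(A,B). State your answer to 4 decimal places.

0.4364

E[A] = -2.6,  E[B] = 5.5
E[AB] = -13.5
Cov(A,B) = E[AB] − E[A]E[B] = -13.5 − (-2.6)(5.5) = 0.8
Var(A) = 13.44,  Var(B) = 0.25
ρ = 0.8 / √(13.44·0.25) ≈ 0.4364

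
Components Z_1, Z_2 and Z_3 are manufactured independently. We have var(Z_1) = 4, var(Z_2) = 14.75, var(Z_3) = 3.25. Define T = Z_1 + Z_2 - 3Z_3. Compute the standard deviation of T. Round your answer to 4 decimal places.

6.9282

By independence, var(T) = (1)²var(Z_1) + (1)²var(Z_2) + (-3)²var(Z_3)
= (1)²·4 + (1)²·14.75 + (-3)²·3.25 = 48
SD(T) = √48 ≈ 6.9282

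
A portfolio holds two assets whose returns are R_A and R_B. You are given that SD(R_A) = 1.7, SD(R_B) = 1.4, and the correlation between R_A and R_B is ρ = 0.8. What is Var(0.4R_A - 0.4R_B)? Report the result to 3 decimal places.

Var(R_A) = (1.7)² = 2.89;  Var(R_B) = (1.4)² = 1.96
Cov(R_A,R_B) = ρ·SD(R_A)·SD(R_B) = 0.8·1.7·1.4 = 1.904
Var(0.4R_A - 0.4R_B) = (0.4)²·Var(R_A) + (-0.4)²·Var(R_B) + 2·(0.4)·(-0.4)·Cov(R_A,R_B)
= 0.16·2.89 + 0.16·1.96 + -0.32·1.904 = 0.16672

0.167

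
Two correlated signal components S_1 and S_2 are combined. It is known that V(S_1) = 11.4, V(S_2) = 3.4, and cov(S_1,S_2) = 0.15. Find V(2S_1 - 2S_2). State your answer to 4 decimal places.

V(2S_1 - 2S_2) = (2)²·V(S_1) + (-2)²·V(S_2) + 2·(2)·(-2)·cov(S_1,S_2)
= 4·11.4 + 4·3.4 + -8·0.15 = 58

58.0000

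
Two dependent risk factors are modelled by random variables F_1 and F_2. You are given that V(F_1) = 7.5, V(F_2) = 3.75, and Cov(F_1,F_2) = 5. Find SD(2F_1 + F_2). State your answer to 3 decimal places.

V(2F_1 + F_2) = (2)²·V(F_1) + (1)²·V(F_2) + 2·(2)·(1)·Cov(F_1,F_2)
= 4·7.5 + 1·3.75 + 4·5 = 53.75
SD(2F_1 + F_2) = √53.75 ≈ 7.331

7.331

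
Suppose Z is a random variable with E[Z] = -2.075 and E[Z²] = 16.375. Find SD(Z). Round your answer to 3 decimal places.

3.474

var(Z) = 16.375 − (-2.075)² = 12.069375
SD(Z) = √12.069375 ≈ 3.474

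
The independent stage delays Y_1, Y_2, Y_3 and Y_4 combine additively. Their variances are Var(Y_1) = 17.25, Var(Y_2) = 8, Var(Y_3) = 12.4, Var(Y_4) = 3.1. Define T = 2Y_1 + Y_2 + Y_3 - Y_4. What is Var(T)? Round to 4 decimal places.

By independence, Var(T) = (2)²Var(Y_1) + (1)²Var(Y_2) + (1)²Var(Y_3) + (-1)²Var(Y_4)
= (2)²·17.25 + (1)²·8 + (1)²·12.4 + (-1)²·3.1 = 92.5

92.5000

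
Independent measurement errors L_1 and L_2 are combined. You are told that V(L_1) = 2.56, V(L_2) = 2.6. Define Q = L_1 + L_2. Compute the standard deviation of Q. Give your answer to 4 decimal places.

By independence, V(Q) = (1)²V(L_1) + (1)²V(L_2)
= (1)²·2.56 + (1)²·2.6 = 5.16
σ(Q) = √5.16 ≈ 2.2716

2.2716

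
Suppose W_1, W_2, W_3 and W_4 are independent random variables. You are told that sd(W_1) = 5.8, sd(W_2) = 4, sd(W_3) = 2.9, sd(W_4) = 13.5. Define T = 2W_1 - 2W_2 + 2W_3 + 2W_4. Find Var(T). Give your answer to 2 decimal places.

961.20

Var(W_1) = 33.64, Var(W_2) = 16, Var(W_3) = 8.41, Var(W_4) = 182.25
By independence, Var(T) = (2)²Var(W_1) + (-2)²Var(W_2) + (2)²Var(W_3) + (2)²Var(W_4)
= (2)²·33.64 + (-2)²·16 + (2)²·8.41 + (2)²·182.25 = 961.2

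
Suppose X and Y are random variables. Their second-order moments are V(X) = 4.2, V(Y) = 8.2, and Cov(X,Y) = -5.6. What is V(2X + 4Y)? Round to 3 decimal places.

V(2X + 4Y) = (2)²·V(X) + (4)²·V(Y) + 2·(2)·(4)·Cov(X,Y)
= 4·4.2 + 16·8.2 + 16·-5.6 = 58.4

58.400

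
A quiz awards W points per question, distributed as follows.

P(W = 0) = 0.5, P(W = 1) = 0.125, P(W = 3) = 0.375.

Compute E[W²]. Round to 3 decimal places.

E[W²] = (0)²(0.5) + (1)²(0.125) + (3)²(0.375) = 3.5

3.500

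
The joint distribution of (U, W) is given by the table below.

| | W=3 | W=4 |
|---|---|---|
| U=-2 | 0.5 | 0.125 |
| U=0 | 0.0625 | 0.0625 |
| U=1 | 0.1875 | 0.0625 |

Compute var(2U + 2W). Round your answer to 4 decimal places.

E[U] = -1,  E[W] = 3.25,  E[UW] = -3.1875
var(U) = 2.75 − (-1)² = 1.75;  var(W) = 10.75 − (3.25)² = 0.1875
cov(U,W) = -3.1875 − (-1)(3.25) = 0.0625
var(2U + 2W) = (2)²·1.75 + (2)²·0.1875 + 2·(2)·(2)·0.0625 = 8.25

8.2500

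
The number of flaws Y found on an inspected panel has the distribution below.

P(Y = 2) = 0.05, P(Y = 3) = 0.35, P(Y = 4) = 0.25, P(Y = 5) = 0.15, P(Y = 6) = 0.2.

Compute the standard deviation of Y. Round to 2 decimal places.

E[Y] = (2)(0.05) + (3)(0.35) + (4)(0.25) + (5)(0.15) + (6)(0.2) = 4.1
E[Y²] = (2)²(0.05) + (3)²(0.35) + (4)²(0.25) + (5)²(0.15) + (6)²(0.2) = 18.3
Var(Y) = E[Y²] − (E[Y])² = 18.3 − (4.1)² = 1.49
σ(Y) = √1.49 ≈ 1.22

1.22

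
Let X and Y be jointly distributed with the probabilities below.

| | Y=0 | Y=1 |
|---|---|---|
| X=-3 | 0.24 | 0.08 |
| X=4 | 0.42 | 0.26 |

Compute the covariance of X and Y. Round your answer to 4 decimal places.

E[X] = 1.76,  E[Y] = 0.34
E[XY] = 0.8
cov(X,Y) = E[XY] − E[X]E[Y] = 0.8 − (1.76)(0.34) = 0.2016

0.2016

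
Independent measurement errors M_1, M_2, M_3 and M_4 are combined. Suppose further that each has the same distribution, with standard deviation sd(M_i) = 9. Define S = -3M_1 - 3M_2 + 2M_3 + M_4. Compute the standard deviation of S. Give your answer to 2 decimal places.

43.16

V(M_i) = (9)² = 81
By independence, V(S) = (-3)²V(M_1) + (-3)²V(M_2) + (2)²V(M_3) + (1)²V(M_4)
= (-3)²·81 + (-3)²·81 + (2)²·81 + (1)²·81 = 1863
sd(S) = √1863 ≈ 43.16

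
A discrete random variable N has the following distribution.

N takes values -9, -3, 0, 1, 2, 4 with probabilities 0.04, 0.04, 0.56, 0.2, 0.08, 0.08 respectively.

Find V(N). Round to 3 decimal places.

5.360

E[N] = (-9)(0.04) + (-3)(0.04) + (0)(0.56) + (1)(0.2) + (2)(0.08) + (4)(0.08) = 0.2
E[N²] = (-9)²(0.04) + (-3)²(0.04) + (0)²(0.56) + (1)²(0.2) + (2)²(0.08) + (4)²(0.08) = 5.4
V(N) = E[N²] − (E[N])² = 5.4 − (0.2)² = 5.36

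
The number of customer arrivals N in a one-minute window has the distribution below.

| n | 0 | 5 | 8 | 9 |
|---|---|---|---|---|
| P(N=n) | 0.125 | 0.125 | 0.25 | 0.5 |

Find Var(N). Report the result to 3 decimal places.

8.859

E[N] = (0)(0.125) + (5)(0.125) + (8)(0.25) + (9)(0.5) = 7.125
E[N²] = (0)²(0.125) + (5)²(0.125) + (8)²(0.25) + (9)²(0.5) = 59.625
Var(N) = E[N²] − (E[N])² = 59.625 − (7.125)² = 8.859375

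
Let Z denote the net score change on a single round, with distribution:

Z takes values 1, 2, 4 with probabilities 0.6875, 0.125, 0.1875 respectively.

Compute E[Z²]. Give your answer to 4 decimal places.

E[Z²] = (1)²(0.6875) + (2)²(0.125) + (4)²(0.1875) = 4.1875

4.1875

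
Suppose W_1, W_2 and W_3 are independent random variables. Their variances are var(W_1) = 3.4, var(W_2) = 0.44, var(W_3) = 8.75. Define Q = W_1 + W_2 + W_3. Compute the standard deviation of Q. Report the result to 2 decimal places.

3.55

By independence, var(Q) = (1)²var(W_1) + (1)²var(W_2) + (1)²var(W_3)
= (1)²·3.4 + (1)²·0.44 + (1)²·8.75 = 12.59
sd(Q) = √12.59 ≈ 3.55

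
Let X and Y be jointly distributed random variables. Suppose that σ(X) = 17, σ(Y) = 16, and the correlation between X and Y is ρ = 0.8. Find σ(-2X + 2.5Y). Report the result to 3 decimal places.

V(X) = (17)² = 289;  V(Y) = (16)² = 256
Cov(X,Y) = ρ·σ(X)·σ(Y) = 0.8·17·16 = 217.6
V(-2X + 2.5Y) = (-2)²·V(X) + (2.5)²·V(Y) + 2·(-2)·(2.5)·Cov(X,Y)
= 4·289 + 6.25·256 + -10·217.6 = 580
σ(-2X + 2.5Y) = √580 ≈ 24.083

24.083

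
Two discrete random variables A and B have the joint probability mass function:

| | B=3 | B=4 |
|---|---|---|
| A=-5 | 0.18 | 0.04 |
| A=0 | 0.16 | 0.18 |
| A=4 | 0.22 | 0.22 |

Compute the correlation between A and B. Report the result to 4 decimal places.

E[A] = 0.66,  E[B] = 3.44
E[AB] = 2.66
Cov(A,B) = E[AB] − E[A]E[B] = 2.66 − (0.66)(3.44) = 0.3896
var(A) = 12.1044,  var(B) = 0.2464
ρ = 0.3896 / √(12.1044·0.2464) ≈ 0.2256

0.2256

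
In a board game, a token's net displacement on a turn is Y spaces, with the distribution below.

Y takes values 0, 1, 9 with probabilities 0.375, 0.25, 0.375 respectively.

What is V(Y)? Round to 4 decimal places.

E[Y] = (0)(0.375) + (1)(0.25) + (9)(0.375) = 3.625
E[Y²] = (0)²(0.375) + (1)²(0.25) + (9)²(0.375) = 30.625
V(Y) = E[Y²] − (E[Y])² = 30.625 − (3.625)² = 17.484375

17.4844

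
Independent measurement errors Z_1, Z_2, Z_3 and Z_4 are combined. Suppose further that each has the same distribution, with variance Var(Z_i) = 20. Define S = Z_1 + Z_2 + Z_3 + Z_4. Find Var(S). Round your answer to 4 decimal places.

By independence, Var(S) = (1)²Var(Z_1) + (1)²Var(Z_2) + (1)²Var(Z_3) + (1)²Var(Z_4)
= (1)²·20 + (1)²·20 + (1)²·20 + (1)²·20 = 80

80.0000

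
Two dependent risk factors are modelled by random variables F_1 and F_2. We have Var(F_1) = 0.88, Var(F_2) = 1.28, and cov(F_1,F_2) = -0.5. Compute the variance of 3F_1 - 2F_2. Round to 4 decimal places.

19.0400

Var(3F_1 - 2F_2) = (3)²·Var(F_1) + (-2)²·Var(F_2) + 2·(3)·(-2)·cov(F_1,F_2)
= 9·0.88 + 4·1.28 + -12·-0.5 = 19.04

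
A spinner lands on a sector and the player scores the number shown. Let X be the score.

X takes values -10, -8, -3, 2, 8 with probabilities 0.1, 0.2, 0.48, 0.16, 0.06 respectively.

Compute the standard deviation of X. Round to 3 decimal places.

E[X] = (-10)(0.1) + (-8)(0.2) + (-3)(0.48) + (2)(0.16) + (8)(0.06) = -3.24
E[X²] = (-10)²(0.1) + (-8)²(0.2) + (-3)²(0.48) + (2)²(0.16) + (8)²(0.06) = 31.6
var(X) = E[X²] − (E[X])² = 31.6 − (-3.24)² = 21.1024
sd(X) = √21.1024 ≈ 4.594

4.594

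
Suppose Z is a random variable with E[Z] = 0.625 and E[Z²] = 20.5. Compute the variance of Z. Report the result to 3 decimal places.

20.109

Var(Z) = 20.5 − (0.625)² = 20.109375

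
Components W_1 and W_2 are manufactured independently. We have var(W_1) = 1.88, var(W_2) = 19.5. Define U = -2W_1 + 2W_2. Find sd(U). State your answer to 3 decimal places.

9.248

By independence, var(U) = (-2)²var(W_1) + (2)²var(W_2)
= (-2)²·1.88 + (2)²·19.5 = 85.52
sd(U) = √85.52 ≈ 9.248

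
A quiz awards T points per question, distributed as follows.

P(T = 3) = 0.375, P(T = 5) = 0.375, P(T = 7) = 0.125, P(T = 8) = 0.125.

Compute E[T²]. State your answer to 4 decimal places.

26.8750

E[T²] = (3)²(0.375) + (5)²(0.375) + (7)²(0.125) + (8)²(0.125) = 26.875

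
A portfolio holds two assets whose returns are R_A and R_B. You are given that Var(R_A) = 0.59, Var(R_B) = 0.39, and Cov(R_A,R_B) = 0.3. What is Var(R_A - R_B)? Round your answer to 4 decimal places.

0.3800

Var(R_A - R_B) = (1)²·Var(R_A) + (-1)²·Var(R_B) + 2·(1)·(-1)·Cov(R_A,R_B)
= 1·0.59 + 1·0.39 + -2·0.3 = 0.38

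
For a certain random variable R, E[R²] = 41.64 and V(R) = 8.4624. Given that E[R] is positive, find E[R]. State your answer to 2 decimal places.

(E[R])² = E[R²] − V(R) = 41.64 − 8.4624 = 33.1776
E[R] = √33.1776 = 5.76

5.76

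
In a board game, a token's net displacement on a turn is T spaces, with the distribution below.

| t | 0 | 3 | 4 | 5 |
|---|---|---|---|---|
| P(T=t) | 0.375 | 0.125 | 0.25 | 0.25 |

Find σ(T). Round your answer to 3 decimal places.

E[T] = (0)(0.375) + (3)(0.125) + (4)(0.25) + (5)(0.25) = 2.625
E[T²] = (0)²(0.375) + (3)²(0.125) + (4)²(0.25) + (5)²(0.25) = 11.375
Var(T) = E[T²] − (E[T])² = 11.375 − (2.625)² = 4.484375
σ(T) = √4.484375 ≈ 2.118

2.118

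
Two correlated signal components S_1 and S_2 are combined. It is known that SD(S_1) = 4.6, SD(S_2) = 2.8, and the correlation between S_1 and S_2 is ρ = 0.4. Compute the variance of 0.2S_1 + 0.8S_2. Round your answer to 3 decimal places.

V(S_1) = (4.6)² = 21.16;  V(S_2) = (2.8)² = 7.84
Cov(S_1,S_2) = ρ·SD(S_1)·SD(S_2) = 0.4·4.6·2.8 = 5.152
V(0.2S_1 + 0.8S_2) = (0.2)²·V(S_1) + (0.8)²·V(S_2) + 2·(0.2)·(0.8)·Cov(S_1,S_2)
= 0.04·21.16 + 0.64·7.84 + 0.32·5.152 = 7.51264

7.513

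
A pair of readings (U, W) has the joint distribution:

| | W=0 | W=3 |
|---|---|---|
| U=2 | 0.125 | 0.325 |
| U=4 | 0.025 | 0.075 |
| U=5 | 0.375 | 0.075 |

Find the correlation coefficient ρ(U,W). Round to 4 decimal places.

-0.5056

E[U] = 3.55,  E[W] = 1.425
E[UW] = 3.975
cov(U,W) = E[UW] − E[U]E[W] = 3.975 − (3.55)(1.425) = -1.08375
V(U) = 2.0475,  V(W) = 2.244375
ρ = -1.08375 / √(2.0475·2.244375) ≈ -0.5056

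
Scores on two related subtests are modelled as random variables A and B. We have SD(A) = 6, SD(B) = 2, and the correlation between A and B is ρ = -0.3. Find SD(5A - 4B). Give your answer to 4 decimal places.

33.2866

Var(A) = (6)² = 36;  Var(B) = (2)² = 4
Cov(A,B) = ρ·SD(A)·SD(B) = -0.3·6·2 = -3.6
Var(5A - 4B) = (5)²·Var(A) + (-4)²·Var(B) + 2·(5)·(-4)·Cov(A,B)
= 25·36 + 16·4 + -40·-3.6 = 1108
SD(5A - 4B) = √1108 ≈ 33.2866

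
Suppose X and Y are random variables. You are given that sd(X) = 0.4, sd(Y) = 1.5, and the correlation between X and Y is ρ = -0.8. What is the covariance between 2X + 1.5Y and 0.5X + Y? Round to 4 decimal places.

2.2150

var(X) = (0.4)² = 0.16;  var(Y) = (1.5)² = 2.25
cov(X,Y) = ρ·sd(X)·sd(Y) = -0.8·0.4·1.5 = -0.48
cov(2X + 1.5Y, 0.5X + Y) = (2)(0.5)var(X) + (1.5)(1)var(Y) + [(2)(1) + (1.5)(0.5)]cov(X,Y)
= 1·0.16 + 1.5·2.25 + 2.75·-0.48 = 2.215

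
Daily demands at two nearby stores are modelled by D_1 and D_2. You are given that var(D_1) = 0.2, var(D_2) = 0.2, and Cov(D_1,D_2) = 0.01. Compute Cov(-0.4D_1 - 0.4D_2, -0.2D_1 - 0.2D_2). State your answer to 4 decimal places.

0.0336

Cov(-0.4D_1 - 0.4D_2, -0.2D_1 - 0.2D_2) = (-0.4)(-0.2)var(D_1) + (-0.4)(-0.2)var(D_2) + [(-0.4)(-0.2) + (-0.4)(-0.2)]Cov(D_1,D_2)
= 0.08·0.2 + 0.08·0.2 + 0.16·0.01 = 0.0336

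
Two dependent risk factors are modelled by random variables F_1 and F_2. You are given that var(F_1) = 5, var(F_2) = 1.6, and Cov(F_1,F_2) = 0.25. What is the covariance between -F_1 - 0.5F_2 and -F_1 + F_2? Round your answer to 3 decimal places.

4.075

Cov(-F_1 - 0.5F_2, -F_1 + F_2) = (-1)(-1)var(F_1) + (-0.5)(1)var(F_2) + [(-1)(1) + (-0.5)(-1)]Cov(F_1,F_2)
= 1·5 + -0.5·1.6 + -0.5·0.25 = 4.075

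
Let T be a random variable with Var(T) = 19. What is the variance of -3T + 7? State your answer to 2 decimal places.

Var(-3T + 7) = (-3)²·Var(T) = 9·19 = 171

171.00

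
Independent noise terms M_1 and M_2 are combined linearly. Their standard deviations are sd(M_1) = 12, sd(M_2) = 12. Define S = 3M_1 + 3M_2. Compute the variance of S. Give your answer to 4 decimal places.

2592.0000

Var(M_1) = 144, Var(M_2) = 144
By independence, Var(S) = (3)²Var(M_1) + (3)²Var(M_2)
= (3)²·144 + (3)²·144 = 2592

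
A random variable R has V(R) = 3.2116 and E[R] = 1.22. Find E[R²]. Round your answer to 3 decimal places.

E[R²] = V(R) + (E[R])² = 3.2116 + (1.22)² = 4.7

4.700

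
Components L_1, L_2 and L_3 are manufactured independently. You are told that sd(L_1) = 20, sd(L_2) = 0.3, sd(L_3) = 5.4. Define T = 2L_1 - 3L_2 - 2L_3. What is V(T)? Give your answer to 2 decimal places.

V(L_1) = 400, V(L_2) = 0.09, V(L_3) = 29.16
By independence, V(T) = (2)²V(L_1) + (-3)²V(L_2) + (-2)²V(L_3)
= (2)²·400 + (-3)²·0.09 + (-2)²·29.16 = 1717.45

1717.45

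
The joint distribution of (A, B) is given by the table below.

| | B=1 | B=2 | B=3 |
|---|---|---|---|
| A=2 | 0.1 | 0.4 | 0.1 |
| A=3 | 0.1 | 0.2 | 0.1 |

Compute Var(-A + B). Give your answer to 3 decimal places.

E[A] = 2.4,  E[B] = 2,  E[AB] = 4.8
Var(A) = 6 − (2.4)² = 0.24;  Var(B) = 4.4 − (2)² = 0.4
cov(A,B) = 4.8 − (2.4)(2) = 0
Var(-A + B) = (-1)²·0.24 + (1)²·0.4 + 2·(-1)·(1)·0 = 0.64

0.640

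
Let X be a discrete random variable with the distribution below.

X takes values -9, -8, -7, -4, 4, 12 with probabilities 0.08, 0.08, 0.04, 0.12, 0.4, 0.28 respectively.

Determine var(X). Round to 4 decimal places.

54.1344

E[X] = (-9)(0.08) + (-8)(0.08) + (-7)(0.04) + (-4)(0.12) + (4)(0.4) + (12)(0.28) = 2.84
E[X²] = (-9)²(0.08) + (-8)²(0.08) + (-7)²(0.04) + (-4)²(0.12) + (4)²(0.4) + (12)²(0.28) = 62.2
var(X) = E[X²] − (E[X])² = 62.2 − (2.84)² = 54.1344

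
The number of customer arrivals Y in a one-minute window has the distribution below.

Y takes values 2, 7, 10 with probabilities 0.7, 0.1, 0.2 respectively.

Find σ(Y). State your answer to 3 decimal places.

E[Y] = (2)(0.7) + (7)(0.1) + (10)(0.2) = 4.1
E[Y²] = (2)²(0.7) + (7)²(0.1) + (10)²(0.2) = 27.7
Var(Y) = E[Y²] − (E[Y])² = 27.7 − (4.1)² = 10.89
σ(Y) = √10.89 ≈ 3.300

3.300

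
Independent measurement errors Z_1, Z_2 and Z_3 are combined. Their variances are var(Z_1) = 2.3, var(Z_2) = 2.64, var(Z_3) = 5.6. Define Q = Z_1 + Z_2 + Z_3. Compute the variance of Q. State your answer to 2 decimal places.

By independence, var(Q) = (1)²var(Z_1) + (1)²var(Z_2) + (1)²var(Z_3)
= (1)²·2.3 + (1)²·2.64 + (1)²·5.6 = 10.54

10.54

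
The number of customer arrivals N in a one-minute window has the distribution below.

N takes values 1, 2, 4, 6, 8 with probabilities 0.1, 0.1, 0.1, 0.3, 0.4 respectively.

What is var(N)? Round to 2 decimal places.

E[N] = (1)(0.1) + (2)(0.1) + (4)(0.1) + (6)(0.3) + (8)(0.4) = 5.7
E[N²] = (1)²(0.1) + (2)²(0.1) + (4)²(0.1) + (6)²(0.3) + (8)²(0.4) = 38.5
var(N) = E[N²] − (E[N])² = 38.5 − (5.7)² = 6.01

6.01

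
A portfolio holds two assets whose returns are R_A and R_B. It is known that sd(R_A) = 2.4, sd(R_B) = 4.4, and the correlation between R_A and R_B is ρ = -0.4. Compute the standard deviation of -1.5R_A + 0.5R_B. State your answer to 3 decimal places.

4.913

Var(R_A) = (2.4)² = 5.76;  Var(R_B) = (4.4)² = 19.36
Cov(R_A,R_B) = ρ·sd(R_A)·sd(R_B) = -0.4·2.4·4.4 = -4.224
Var(-1.5R_A + 0.5R_B) = (-1.5)²·Var(R_A) + (0.5)²·Var(R_B) + 2·(-1.5)·(0.5)·Cov(R_A,R_B)
= 2.25·5.76 + 0.25·19.36 + -1.5·-4.224 = 24.136
sd(-1.5R_A + 0.5R_B) = √24.136 ≈ 4.913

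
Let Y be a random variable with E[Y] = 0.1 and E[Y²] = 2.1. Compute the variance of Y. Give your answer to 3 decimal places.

2.090

var(Y) = 2.1 − (0.1)² = 2.09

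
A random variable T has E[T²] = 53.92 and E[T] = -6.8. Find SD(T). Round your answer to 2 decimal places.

2.77

Var(T) = 53.92 − (-6.8)² = 7.68
SD(T) = √7.68 ≈ 2.77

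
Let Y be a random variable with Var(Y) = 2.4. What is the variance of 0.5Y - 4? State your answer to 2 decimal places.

0.60

Var(0.5Y - 4) = (0.5)²·Var(Y) = 0.25·2.4 = 0.6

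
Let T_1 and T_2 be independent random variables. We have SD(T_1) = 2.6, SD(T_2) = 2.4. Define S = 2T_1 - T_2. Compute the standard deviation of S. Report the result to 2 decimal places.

Var(T_1) = 6.76, Var(T_2) = 5.76
By independence, Var(S) = (2)²Var(T_1) + (-1)²Var(T_2)
= (2)²·6.76 + (-1)²·5.76 = 32.8
SD(S) = √32.8 ≈ 5.73

5.73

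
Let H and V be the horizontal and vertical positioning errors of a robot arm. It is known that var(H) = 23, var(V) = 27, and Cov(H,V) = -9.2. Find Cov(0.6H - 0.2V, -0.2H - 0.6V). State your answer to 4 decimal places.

3.4240

Cov(0.6H - 0.2V, -0.2H - 0.6V) = (0.6)(-0.2)var(H) + (-0.2)(-0.6)var(V) + [(0.6)(-0.6) + (-0.2)(-0.2)]Cov(H,V)
= -0.12·23 + 0.12·27 + -0.32·-9.2 = 3.424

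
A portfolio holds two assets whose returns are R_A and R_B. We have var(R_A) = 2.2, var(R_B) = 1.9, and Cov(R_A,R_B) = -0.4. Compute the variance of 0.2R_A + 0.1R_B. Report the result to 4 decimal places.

var(0.2R_A + 0.1R_B) = (0.2)²·var(R_A) + (0.1)²·var(R_B) + 2·(0.2)·(0.1)·Cov(R_A,R_B)
= 0.04·2.2 + 0.01·1.9 + 0.04·-0.4 = 0.091

0.0910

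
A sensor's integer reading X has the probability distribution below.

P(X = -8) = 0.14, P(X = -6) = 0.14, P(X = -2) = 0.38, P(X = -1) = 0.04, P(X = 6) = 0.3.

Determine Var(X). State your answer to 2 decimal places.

E[X] = (-8)(0.14) + (-6)(0.14) + (-2)(0.38) + (-1)(0.04) + (6)(0.3) = -0.96
E[X²] = (-8)²(0.14) + (-6)²(0.14) + (-2)²(0.38) + (-1)²(0.04) + (6)²(0.3) = 26.36
Var(X) = E[X²] − (E[X])² = 26.36 − (-0.96)² = 25.4384

25.44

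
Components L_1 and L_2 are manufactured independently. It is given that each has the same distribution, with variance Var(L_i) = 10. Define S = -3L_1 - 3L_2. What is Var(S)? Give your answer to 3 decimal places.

By independence, Var(S) = (-3)²Var(L_1) + (-3)²Var(L_2)
= (-3)²·10 + (-3)²·10 = 180

180.000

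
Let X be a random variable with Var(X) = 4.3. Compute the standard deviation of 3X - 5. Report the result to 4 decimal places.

6.2209

Var(3X - 5) = (3)²·4.3 = 38.7
sd(3X - 5) = √38.7 ≈ 6.2209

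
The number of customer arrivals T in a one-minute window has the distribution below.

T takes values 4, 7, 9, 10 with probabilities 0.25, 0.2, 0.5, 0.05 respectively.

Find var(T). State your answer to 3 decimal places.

4.540

E[T] = (4)(0.25) + (7)(0.2) + (9)(0.5) + (10)(0.05) = 7.4
E[T²] = (4)²(0.25) + (7)²(0.2) + (9)²(0.5) + (10)²(0.05) = 59.3
var(T) = E[T²] − (E[T])² = 59.3 − (7.4)² = 4.54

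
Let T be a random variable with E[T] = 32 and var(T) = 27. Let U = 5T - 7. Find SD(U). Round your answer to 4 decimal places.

25.9808

var(5T - 7) = (5)²·27 = 675
SD(U) = √675 ≈ 25.9808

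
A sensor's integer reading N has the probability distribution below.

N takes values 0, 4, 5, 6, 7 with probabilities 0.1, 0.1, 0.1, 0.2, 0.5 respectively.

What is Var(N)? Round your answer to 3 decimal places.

E[N] = (0)(0.1) + (4)(0.1) + (5)(0.1) + (6)(0.2) + (7)(0.5) = 5.6
E[N²] = (0)²(0.1) + (4)²(0.1) + (5)²(0.1) + (6)²(0.2) + (7)²(0.5) = 35.8
Var(N) = E[N²] − (E[N])² = 35.8 − (5.6)² = 4.44

4.440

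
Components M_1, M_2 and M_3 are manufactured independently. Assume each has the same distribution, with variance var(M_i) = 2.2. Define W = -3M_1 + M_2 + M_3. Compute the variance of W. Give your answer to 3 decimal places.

24.200

By independence, var(W) = (-3)²var(M_1) + (1)²var(M_2) + (1)²var(M_3)
= (-3)²·2.2 + (1)²·2.2 + (1)²·2.2 = 24.2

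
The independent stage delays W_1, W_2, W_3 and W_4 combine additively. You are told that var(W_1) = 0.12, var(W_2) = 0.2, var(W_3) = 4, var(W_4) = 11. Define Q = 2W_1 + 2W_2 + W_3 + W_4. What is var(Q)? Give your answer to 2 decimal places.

16.28

By independence, var(Q) = (2)²var(W_1) + (2)²var(W_2) + (1)²var(W_3) + (1)²var(W_4)
= (2)²·0.12 + (2)²·0.2 + (1)²·4 + (1)²·11 = 16.28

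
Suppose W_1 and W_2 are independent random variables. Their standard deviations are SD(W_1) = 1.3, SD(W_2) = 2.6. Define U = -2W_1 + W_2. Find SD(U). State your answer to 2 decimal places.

Var(W_1) = 1.69, Var(W_2) = 6.76
By independence, Var(U) = (-2)²Var(W_1) + (1)²Var(W_2)
= (-2)²·1.69 + (1)²·6.76 = 13.52
SD(U) = √13.52 ≈ 3.68

3.68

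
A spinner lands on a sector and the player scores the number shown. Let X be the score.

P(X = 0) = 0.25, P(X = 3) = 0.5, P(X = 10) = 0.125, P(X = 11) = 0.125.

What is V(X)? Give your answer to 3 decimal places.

E[X] = (0)(0.25) + (3)(0.5) + (10)(0.125) + (11)(0.125) = 4.125
E[X²] = (0)²(0.25) + (3)²(0.5) + (10)²(0.125) + (11)²(0.125) = 32.125
V(X) = E[X²] − (E[X])² = 32.125 − (4.125)² = 15.109375

15.109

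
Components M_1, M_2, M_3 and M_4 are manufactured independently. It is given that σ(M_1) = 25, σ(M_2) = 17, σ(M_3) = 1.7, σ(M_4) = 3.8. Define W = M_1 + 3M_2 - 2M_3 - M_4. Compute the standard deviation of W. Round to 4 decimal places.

57.0263

Var(M_1) = 625, Var(M_2) = 289, Var(M_3) = 2.89, Var(M_4) = 14.44
By independence, Var(W) = (1)²Var(M_1) + (3)²Var(M_2) + (-2)²Var(M_3) + (-1)²Var(M_4)
= (1)²·625 + (3)²·289 + (-2)²·2.89 + (-1)²·14.44 = 3252
σ(W) = √3252 ≈ 57.0263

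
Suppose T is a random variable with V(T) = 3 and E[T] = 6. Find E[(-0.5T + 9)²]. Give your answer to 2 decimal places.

E[-0.5T + 9] = -0.5·6 + 9 = 6
V(-0.5T + 9) = (-0.5)²·3 = 0.75
E[(-0.5T + 9)²] = V((-0.5T + 9)) + (E[(-0.5T + 9)])² = 0.75 + (6)² = 36.75

36.75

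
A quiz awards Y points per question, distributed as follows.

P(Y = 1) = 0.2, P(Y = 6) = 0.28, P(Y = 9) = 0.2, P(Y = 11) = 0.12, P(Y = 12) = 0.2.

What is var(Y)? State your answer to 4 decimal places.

E[Y] = (1)(0.2) + (6)(0.28) + (9)(0.2) + (11)(0.12) + (12)(0.2) = 7.4
E[Y²] = (1)²(0.2) + (6)²(0.28) + (9)²(0.2) + (11)²(0.12) + (12)²(0.2) = 69.8
var(Y) = E[Y²] − (E[Y])² = 69.8 − (7.4)² = 15.04

15.0400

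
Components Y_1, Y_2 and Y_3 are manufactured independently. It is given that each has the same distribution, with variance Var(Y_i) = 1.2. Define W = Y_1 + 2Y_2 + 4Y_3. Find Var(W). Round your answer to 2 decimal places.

By independence, Var(W) = (1)²Var(Y_1) + (2)²Var(Y_2) + (4)²Var(Y_3)
= (1)²·1.2 + (2)²·1.2 + (4)²·1.2 = 25.2

25.20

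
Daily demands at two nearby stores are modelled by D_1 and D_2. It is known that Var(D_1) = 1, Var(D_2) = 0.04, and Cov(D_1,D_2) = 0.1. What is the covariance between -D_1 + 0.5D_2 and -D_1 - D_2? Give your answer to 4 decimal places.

1.0300

Cov(-D_1 + 0.5D_2, -D_1 - D_2) = (-1)(-1)Var(D_1) + (0.5)(-1)Var(D_2) + [(-1)(-1) + (0.5)(-1)]Cov(D_1,D_2)
= 1·1 + -0.5·0.04 + 0.5·0.1 = 1.03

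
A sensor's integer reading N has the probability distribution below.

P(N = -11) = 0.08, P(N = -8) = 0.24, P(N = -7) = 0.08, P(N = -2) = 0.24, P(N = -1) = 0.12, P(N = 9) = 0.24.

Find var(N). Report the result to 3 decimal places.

46.240

E[N] = (-11)(0.08) + (-8)(0.24) + (-7)(0.08) + (-2)(0.24) + (-1)(0.12) + (9)(0.24) = -1.8
E[N²] = (-11)²(0.08) + (-8)²(0.24) + (-7)²(0.08) + (-2)²(0.24) + (-1)²(0.12) + (9)²(0.24) = 49.48
var(N) = E[N²] − (E[N])² = 49.48 − (-1.8)² = 46.24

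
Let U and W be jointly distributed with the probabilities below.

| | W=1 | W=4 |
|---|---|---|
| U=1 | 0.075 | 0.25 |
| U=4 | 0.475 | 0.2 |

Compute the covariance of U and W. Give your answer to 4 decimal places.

-0.9338

E[U] = 3.025,  E[W] = 2.35
E[UW] = 6.175
cov(U,W) = E[UW] − E[U]E[W] = 6.175 − (3.025)(2.35) = -0.93375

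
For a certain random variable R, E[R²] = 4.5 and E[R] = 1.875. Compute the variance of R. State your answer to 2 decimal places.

var(R) = 4.5 − (1.875)² = 0.984375

0.98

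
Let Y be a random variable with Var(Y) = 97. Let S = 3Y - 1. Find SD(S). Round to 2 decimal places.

29.55

Var(3Y - 1) = (3)²·97 = 873
SD(S) = √873 ≈ 29.55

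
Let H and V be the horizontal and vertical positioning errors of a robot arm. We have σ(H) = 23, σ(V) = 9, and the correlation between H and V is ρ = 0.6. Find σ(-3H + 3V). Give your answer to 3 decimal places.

57.047

var(H) = (23)² = 529;  var(V) = (9)² = 81
Cov(H,V) = ρ·σ(H)·σ(V) = 0.6·23·9 = 124.2
var(-3H + 3V) = (-3)²·var(H) + (3)²·var(V) + 2·(-3)·(3)·Cov(H,V)
= 9·529 + 9·81 + -18·124.2 = 3254.4
σ(-3H + 3V) = √3254.4 ≈ 57.047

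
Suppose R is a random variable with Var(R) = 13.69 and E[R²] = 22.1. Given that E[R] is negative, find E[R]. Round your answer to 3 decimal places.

-2.900

(E[R])² = E[R²] − Var(R) = 22.1 − 13.69 = 8.41
E[R] = −√8.41 = -2.9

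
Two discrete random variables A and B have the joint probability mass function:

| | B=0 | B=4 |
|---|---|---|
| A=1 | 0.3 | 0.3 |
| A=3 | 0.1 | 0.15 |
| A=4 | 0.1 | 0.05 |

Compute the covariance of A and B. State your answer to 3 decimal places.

E[A] = 1.95,  E[B] = 2
E[AB] = 3.8
cov(A,B) = E[AB] − E[A]E[B] = 3.8 − (1.95)(2) = -0.1

-0.100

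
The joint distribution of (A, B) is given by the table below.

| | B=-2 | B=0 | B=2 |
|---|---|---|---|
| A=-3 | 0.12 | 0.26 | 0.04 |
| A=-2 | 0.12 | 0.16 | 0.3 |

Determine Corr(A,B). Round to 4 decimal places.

0.3274

E[A] = -2.42,  E[B] = 0.2
E[AB] = -0.24
Cov(A,B) = E[AB] − E[A]E[B] = -0.24 − (-2.42)(0.2) = 0.244
V(A) = 0.2436,  V(B) = 2.28
ρ = 0.244 / √(0.2436·2.28) ≈ 0.3274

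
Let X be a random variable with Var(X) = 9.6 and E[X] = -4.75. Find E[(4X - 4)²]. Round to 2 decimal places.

E[4X - 4] = 4·-4.75 − 4 = -23
Var(4X - 4) = (4)²·9.6 = 153.6
E[(4X - 4)²] = Var((4X - 4)) + (E[(4X - 4)])² = 153.6 + (-23)² = 682.6

682.60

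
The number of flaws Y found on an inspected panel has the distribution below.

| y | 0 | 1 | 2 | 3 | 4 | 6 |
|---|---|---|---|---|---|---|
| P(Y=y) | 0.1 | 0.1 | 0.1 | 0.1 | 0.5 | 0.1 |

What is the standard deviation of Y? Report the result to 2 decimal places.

1.66

E[Y] = (0)(0.1) + (1)(0.1) + (2)(0.1) + (3)(0.1) + (4)(0.5) + (6)(0.1) = 3.2
E[Y²] = (0)²(0.1) + (1)²(0.1) + (2)²(0.1) + (3)²(0.1) + (4)²(0.5) + (6)²(0.1) = 13
var(Y) = E[Y²] − (E[Y])² = 13 − (3.2)² = 2.76
SD(Y) = √2.76 ≈ 1.66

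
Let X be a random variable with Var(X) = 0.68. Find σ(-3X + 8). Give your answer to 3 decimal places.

2.474

Var(-3X + 8) = (-3)²·0.68 = 6.12
σ(-3X + 8) = √6.12 ≈ 2.474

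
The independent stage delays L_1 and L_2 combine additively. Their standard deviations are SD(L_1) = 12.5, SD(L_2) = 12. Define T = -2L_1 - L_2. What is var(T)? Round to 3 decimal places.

var(L_1) = 156.25, var(L_2) = 144
By independence, var(T) = (-2)²var(L_1) + (-1)²var(L_2)
= (-2)²·156.25 + (-1)²·144 = 769

769.000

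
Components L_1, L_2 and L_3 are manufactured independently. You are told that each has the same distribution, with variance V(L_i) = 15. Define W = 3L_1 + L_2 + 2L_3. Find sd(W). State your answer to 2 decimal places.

14.49

By independence, V(W) = (3)²V(L_1) + (1)²V(L_2) + (2)²V(L_3)
= (3)²·15 + (1)²·15 + (2)²·15 = 210
sd(W) = √210 ≈ 14.49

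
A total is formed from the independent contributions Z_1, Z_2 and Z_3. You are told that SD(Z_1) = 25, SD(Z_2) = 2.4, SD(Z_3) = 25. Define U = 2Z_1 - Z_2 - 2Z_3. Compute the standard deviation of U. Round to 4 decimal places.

70.7514

V(Z_1) = 625, V(Z_2) = 5.76, V(Z_3) = 625
By independence, V(U) = (2)²V(Z_1) + (-1)²V(Z_2) + (-2)²V(Z_3)
= (2)²·625 + (-1)²·5.76 + (-2)²·625 = 5005.76
SD(U) = √5005.76 ≈ 70.7514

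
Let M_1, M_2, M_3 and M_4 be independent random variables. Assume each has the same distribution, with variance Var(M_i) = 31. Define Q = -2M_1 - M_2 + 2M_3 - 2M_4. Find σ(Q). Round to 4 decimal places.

By independence, Var(Q) = (-2)²Var(M_1) + (-1)²Var(M_2) + (2)²Var(M_3) + (-2)²Var(M_4)
= (-2)²·31 + (-1)²·31 + (2)²·31 + (-2)²·31 = 403
σ(Q) = √403 ≈ 20.0749

20.0749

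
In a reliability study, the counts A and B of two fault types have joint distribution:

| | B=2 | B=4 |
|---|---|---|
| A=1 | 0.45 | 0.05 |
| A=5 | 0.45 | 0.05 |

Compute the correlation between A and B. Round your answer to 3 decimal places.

0.000

E[A] = 3,  E[B] = 2.2
E[AB] = 6.6
cov(A,B) = E[AB] − E[A]E[B] = 6.6 − (3)(2.2) = 0
V(A) = 4,  V(B) = 0.36
ρ = 0 / √(4·0.36) ≈ 0.000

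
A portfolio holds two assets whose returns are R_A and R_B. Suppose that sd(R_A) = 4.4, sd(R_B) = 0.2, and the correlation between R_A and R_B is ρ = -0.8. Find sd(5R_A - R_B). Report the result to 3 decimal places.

22.160

Var(R_A) = (4.4)² = 19.36;  Var(R_B) = (0.2)² = 0.04
cov(R_A,R_B) = ρ·sd(R_A)·sd(R_B) = -0.8·4.4·0.2 = -0.704
Var(5R_A - R_B) = (5)²·Var(R_A) + (-1)²·Var(R_B) + 2·(5)·(-1)·cov(R_A,R_B)
= 25·19.36 + 1·0.04 + -10·-0.704 = 491.08
sd(5R_A - R_B) = √491.08 ≈ 22.160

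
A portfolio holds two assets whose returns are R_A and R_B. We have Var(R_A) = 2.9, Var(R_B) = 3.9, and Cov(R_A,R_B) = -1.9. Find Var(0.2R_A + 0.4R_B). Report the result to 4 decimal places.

0.4360

Var(0.2R_A + 0.4R_B) = (0.2)²·Var(R_A) + (0.4)²·Var(R_B) + 2·(0.2)·(0.4)·Cov(R_A,R_B)
= 0.04·2.9 + 0.16·3.9 + 0.16·-1.9 = 0.436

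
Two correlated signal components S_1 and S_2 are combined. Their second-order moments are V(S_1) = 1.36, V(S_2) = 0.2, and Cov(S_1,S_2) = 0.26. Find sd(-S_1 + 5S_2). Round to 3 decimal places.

V(-S_1 + 5S_2) = (-1)²·V(S_1) + (5)²·V(S_2) + 2·(-1)·(5)·Cov(S_1,S_2)
= 1·1.36 + 25·0.2 + -10·0.26 = 3.76
sd(-S_1 + 5S_2) = √3.76 ≈ 1.939

1.939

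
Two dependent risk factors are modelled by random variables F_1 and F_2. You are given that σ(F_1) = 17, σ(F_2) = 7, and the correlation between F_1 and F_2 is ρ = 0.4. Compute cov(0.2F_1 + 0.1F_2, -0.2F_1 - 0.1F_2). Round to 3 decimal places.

-13.954

V(F_1) = (17)² = 289;  V(F_2) = (7)² = 49
cov(F_1,F_2) = ρ·σ(F_1)·σ(F_2) = 0.4·17·7 = 47.6
cov(0.2F_1 + 0.1F_2, -0.2F_1 - 0.1F_2) = (0.2)(-0.2)V(F_1) + (0.1)(-0.1)V(F_2) + [(0.2)(-0.1) + (0.1)(-0.2)]cov(F_1,F_2)
= -0.04·289 + -0.01·49 + -0.04·47.6 = -13.954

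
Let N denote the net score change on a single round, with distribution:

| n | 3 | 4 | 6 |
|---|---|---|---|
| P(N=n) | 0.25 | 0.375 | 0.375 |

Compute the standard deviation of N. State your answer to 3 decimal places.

1.225

E[N] = (3)(0.25) + (4)(0.375) + (6)(0.375) = 4.5
E[N²] = (3)²(0.25) + (4)²(0.375) + (6)²(0.375) = 21.75
Var(N) = E[N²] − (E[N])² = 21.75 − (4.5)² = 1.5
SD(N) = √1.5 ≈ 1.225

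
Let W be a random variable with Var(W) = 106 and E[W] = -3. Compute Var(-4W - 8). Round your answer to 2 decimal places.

1696.00

Var(-4W - 8) = (-4)²·Var(W) = 16·106 = 1696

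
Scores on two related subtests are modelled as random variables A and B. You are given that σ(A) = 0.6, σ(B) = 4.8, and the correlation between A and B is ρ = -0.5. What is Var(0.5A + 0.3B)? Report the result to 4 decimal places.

1.7316

Var(A) = (0.6)² = 0.36;  Var(B) = (4.8)² = 23.04
cov(A,B) = ρ·σ(A)·σ(B) = -0.5·0.6·4.8 = -1.44
Var(0.5A + 0.3B) = (0.5)²·Var(A) + (0.3)²·Var(B) + 2·(0.5)·(0.3)·cov(A,B)
= 0.25·0.36 + 0.09·23.04 + 0.3·-1.44 = 1.7316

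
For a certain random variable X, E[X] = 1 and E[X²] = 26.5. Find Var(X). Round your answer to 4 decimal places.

Var(X) = 26.5 − (1)² = 25.5

25.5000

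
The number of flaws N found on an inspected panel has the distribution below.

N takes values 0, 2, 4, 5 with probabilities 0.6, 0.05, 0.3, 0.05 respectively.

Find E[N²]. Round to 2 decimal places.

6.25

E[N²] = (0)²(0.6) + (2)²(0.05) + (4)²(0.3) + (5)²(0.05) = 6.25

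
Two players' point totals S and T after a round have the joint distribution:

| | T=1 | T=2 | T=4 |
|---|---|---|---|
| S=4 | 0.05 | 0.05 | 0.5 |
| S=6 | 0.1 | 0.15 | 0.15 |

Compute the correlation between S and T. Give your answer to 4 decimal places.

E[S] = 4.8,  E[T] = 3.15
E[ST] = 14.6
cov(S,T) = E[ST] − E[S]E[T] = 14.6 − (4.8)(3.15) = -0.52
var(S) = 0.96,  var(T) = 1.4275
ρ = -0.52 / √(0.96·1.4275) ≈ -0.4442

-0.4442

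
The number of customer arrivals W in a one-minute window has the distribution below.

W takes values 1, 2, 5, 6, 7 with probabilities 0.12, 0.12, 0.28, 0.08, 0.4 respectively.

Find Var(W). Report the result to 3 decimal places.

E[W] = (1)(0.12) + (2)(0.12) + (5)(0.28) + (6)(0.08) + (7)(0.4) = 5.04
E[W²] = (1)²(0.12) + (2)²(0.12) + (5)²(0.28) + (6)²(0.08) + (7)²(0.4) = 30.08
Var(W) = E[W²] − (E[W])² = 30.08 − (5.04)² = 4.6784

4.678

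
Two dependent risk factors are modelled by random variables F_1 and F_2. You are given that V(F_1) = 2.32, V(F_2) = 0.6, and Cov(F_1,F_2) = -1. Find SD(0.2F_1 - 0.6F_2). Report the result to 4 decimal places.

V(0.2F_1 - 0.6F_2) = (0.2)²·V(F_1) + (-0.6)²·V(F_2) + 2·(0.2)·(-0.6)·Cov(F_1,F_2)
= 0.04·2.32 + 0.36·0.6 + -0.24·-1 = 0.5488
SD(0.2F_1 - 0.6F_2) = √0.5488 ≈ 0.7408

0.7408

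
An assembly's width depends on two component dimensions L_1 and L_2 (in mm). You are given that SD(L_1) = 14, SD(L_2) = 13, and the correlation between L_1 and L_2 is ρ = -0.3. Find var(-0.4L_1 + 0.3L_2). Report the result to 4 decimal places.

var(L_1) = (14)² = 196;  var(L_2) = (13)² = 169
Cov(L_1,L_2) = ρ·SD(L_1)·SD(L_2) = -0.3·14·13 = -54.6
var(-0.4L_1 + 0.3L_2) = (-0.4)²·var(L_1) + (0.3)²·var(L_2) + 2·(-0.4)·(0.3)·Cov(L_1,L_2)
= 0.16·196 + 0.09·169 + -0.24·-54.6 = 59.674

59.6740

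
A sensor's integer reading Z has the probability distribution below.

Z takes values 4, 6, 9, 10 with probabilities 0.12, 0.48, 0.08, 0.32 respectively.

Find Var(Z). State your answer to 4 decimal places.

E[Z] = (4)(0.12) + (6)(0.48) + (9)(0.08) + (10)(0.32) = 7.28
E[Z²] = (4)²(0.12) + (6)²(0.48) + (9)²(0.08) + (10)²(0.32) = 57.68
Var(Z) = E[Z²] − (E[Z])² = 57.68 − (7.28)² = 4.6816

4.6816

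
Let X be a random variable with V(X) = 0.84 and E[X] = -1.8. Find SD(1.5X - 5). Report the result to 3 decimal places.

1.375

V(1.5X - 5) = (1.5)²·0.84 = 1.89
SD(1.5X - 5) = √1.89 ≈ 1.375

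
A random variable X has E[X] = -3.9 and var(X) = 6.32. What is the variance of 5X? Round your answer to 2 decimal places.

158.00

var(5X) = (5)²·var(X) = 25·6.32 = 158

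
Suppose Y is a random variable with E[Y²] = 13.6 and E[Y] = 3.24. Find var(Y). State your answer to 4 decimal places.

3.1024

var(Y) = 13.6 − (3.24)² = 3.1024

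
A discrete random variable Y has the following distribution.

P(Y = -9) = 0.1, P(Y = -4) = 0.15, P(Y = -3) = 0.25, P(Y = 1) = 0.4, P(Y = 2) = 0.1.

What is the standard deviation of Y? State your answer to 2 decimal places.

E[Y] = (-9)(0.1) + (-4)(0.15) + (-3)(0.25) + (1)(0.4) + (2)(0.1) = -1.65
E[Y²] = (-9)²(0.1) + (-4)²(0.15) + (-3)²(0.25) + (1)²(0.4) + (2)²(0.1) = 13.55
Var(Y) = E[Y²] − (E[Y])² = 13.55 − (-1.65)² = 10.8275
sd(Y) = √10.8275 ≈ 3.29

3.29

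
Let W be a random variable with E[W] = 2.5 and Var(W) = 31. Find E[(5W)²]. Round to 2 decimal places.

E[5W] = 5·2.5 = 12.5
Var(5W) = (5)²·31 = 775
E[(5W)²] = Var((5W)) + (E[(5W)])² = 775 + (12.5)² = 931.25

931.25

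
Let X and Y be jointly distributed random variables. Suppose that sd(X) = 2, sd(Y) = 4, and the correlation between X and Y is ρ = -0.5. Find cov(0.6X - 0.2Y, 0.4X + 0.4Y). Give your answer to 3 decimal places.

-0.960

Var(X) = (2)² = 4;  Var(Y) = (4)² = 16
cov(X,Y) = ρ·sd(X)·sd(Y) = -0.5·2·4 = -4
cov(0.6X - 0.2Y, 0.4X + 0.4Y) = (0.6)(0.4)Var(X) + (-0.2)(0.4)Var(Y) + [(0.6)(0.4) + (-0.2)(0.4)]cov(X,Y)
= 0.24·4 + -0.08·16 + 0.16·-4 = -0.96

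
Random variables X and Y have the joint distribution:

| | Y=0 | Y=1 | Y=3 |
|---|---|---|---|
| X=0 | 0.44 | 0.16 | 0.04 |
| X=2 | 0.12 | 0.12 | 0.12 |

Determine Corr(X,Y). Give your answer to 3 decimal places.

E[X] = 0.72,  E[Y] = 0.76
E[XY] = 0.96
cov(X,Y) = E[XY] − E[X]E[Y] = 0.96 − (0.72)(0.76) = 0.4128
Var(X) = 0.9216,  Var(Y) = 1.1424
ρ = 0.4128 / √(0.9216·1.1424) ≈ 0.402

0.402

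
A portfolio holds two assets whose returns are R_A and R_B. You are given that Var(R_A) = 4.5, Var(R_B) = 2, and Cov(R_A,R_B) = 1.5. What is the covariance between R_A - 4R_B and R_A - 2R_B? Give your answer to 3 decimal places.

Cov(R_A - 4R_B, R_A - 2R_B) = (1)(1)Var(R_A) + (-4)(-2)Var(R_B) + [(1)(-2) + (-4)(1)]Cov(R_A,R_B)
= 1·4.5 + 8·2 + -6·1.5 = 11.5

11.500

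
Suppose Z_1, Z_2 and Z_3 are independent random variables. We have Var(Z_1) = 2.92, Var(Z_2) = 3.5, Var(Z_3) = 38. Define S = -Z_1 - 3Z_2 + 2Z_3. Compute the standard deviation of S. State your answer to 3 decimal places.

13.654

By independence, Var(S) = (-1)²Var(Z_1) + (-3)²Var(Z_2) + (2)²Var(Z_3)
= (-1)²·2.92 + (-3)²·3.5 + (2)²·38 = 186.42
SD(S) = √186.42 ≈ 13.654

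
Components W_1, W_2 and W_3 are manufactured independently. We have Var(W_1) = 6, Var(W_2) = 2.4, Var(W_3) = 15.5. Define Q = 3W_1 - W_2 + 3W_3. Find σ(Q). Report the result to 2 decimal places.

14.00

By independence, Var(Q) = (3)²Var(W_1) + (-1)²Var(W_2) + (3)²Var(W_3)
= (3)²·6 + (-1)²·2.4 + (3)²·15.5 = 195.9
σ(Q) = √195.9 ≈ 14.00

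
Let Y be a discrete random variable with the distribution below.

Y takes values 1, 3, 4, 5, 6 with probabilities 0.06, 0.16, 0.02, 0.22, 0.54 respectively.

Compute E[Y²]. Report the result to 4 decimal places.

E[Y²] = (1)²(0.06) + (3)²(0.16) + (4)²(0.02) + (5)²(0.22) + (6)²(0.54) = 26.76

26.7600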